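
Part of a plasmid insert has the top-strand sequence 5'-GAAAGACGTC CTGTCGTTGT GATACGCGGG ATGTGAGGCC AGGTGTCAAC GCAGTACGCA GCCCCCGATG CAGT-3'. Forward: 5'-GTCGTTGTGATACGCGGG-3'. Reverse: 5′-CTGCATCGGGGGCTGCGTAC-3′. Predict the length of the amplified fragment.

Scanning the template, GTCGTTGTGATACGCGGG occurs at positions 13–30; this primer anneals to the bottom strand there with its 3' end pointing downstream.
Taking the reverse complement of CTGCATCGGGGGCTGCGTAC gives GTACGCAGCCCCCGATGCAG, found at positions 54–73 on the template; the primer anneals here to the top strand with its 3' end pointing upstream.
Amplicon spans positions 13–73: 61 bp.

61 bp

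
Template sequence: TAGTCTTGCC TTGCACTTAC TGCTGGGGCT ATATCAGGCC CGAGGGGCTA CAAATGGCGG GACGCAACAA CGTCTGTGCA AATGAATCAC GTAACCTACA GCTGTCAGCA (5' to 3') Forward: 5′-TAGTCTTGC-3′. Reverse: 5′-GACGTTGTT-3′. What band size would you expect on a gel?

74 bp

The forward primer matches the template at positions 1–9.
Reverse complement of the reverse primer: AACAACGTC. This occurs on the top strand at positions 66–74.
Product length = (reverse-primer end) − (forward-primer start) + 1 = 74 − 1 + 1 = 74 bp.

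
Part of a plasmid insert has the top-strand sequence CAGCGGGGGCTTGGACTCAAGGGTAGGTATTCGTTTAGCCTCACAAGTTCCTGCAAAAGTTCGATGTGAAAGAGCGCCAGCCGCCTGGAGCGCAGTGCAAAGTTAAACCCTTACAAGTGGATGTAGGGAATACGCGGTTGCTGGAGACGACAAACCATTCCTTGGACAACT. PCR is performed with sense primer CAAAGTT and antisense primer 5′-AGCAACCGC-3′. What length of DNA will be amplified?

45 bp

The forward primer matches the template at positions 98–104.
The reverse primer's reverse complement is GCGGTTGCT, which matches the template at positions 134–142.
Amplicon spans positions 98–142: 45 bp.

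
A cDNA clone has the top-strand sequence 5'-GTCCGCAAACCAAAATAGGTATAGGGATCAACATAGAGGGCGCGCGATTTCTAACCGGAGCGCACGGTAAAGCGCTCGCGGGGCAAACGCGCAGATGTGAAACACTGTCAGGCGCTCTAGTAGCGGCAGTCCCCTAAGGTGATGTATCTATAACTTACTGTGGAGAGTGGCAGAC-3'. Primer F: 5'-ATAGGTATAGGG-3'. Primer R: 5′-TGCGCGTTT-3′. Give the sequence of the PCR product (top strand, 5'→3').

Forward primer ATAGGTATAGGG is found on the top strand at positions 15–26.
Taking the reverse complement of TGCGCGTTT gives AAACGCGCA, found at positions 85–93 on the template; the primer anneals here to the top strand with its 3' end pointing upstream.
The product is the template from position 15 through 93 (79 bp).

5'-ATAGGTATAGGGATCAACATAGAGGGCGCGCGATTTCTAACCGGAGCGCACGGTAAAGCGCTCGCGGGGCAAACGCGCA-3'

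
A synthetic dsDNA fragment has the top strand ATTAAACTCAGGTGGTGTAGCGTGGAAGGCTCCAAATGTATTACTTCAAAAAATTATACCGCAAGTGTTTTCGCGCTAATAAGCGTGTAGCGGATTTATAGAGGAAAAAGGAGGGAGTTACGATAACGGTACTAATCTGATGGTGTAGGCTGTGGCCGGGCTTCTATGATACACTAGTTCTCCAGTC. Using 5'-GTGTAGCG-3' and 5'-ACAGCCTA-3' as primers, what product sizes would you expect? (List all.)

The forward primer GTGTAGCG matches the top strand at positions 15–22, 85–92.
The reverse primer's reverse complement is TAGGCTGT, matching at positions 146–153.
Each forward site pairs with the reverse site to give a product ending at position 153: sizes 139, 69 bp.

139 bp, 69 bp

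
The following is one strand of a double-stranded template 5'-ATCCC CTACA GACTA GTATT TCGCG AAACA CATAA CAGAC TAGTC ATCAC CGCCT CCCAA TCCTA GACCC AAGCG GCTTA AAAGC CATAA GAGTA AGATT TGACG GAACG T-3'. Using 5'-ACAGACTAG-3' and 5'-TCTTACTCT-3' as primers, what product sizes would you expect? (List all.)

91 bp, 64 bp

The forward primer ACAGACTAG matches the top strand at positions 8–16, 35–43.
The reverse primer's reverse complement is AGAGTAAGA, matching at positions 90–98.
Each forward site pairs with the reverse site to give a product ending at position 98: sizes 91, 64 bp.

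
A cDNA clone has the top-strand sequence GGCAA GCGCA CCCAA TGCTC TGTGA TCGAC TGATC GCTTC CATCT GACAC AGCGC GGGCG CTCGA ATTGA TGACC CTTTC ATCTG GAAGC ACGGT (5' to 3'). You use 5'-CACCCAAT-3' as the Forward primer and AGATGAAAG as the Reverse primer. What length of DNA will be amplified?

Forward primer CACCCAAT is found on the top strand at positions 9–16.
The reverse primer's reverse complement is CTTTCATCT, which matches the template at positions 76–84.
Product length = (reverse-primer end) − (forward-primer start) + 1 = 84 − 9 + 1 = 76 bp.

76 bp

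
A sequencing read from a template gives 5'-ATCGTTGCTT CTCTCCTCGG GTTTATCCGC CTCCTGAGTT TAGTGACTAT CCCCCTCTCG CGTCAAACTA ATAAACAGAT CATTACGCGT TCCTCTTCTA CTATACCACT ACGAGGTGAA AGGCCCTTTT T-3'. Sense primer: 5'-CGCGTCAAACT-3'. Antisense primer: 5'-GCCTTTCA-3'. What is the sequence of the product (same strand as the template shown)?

Scanning the template, CGCGTCAAACT occurs at positions 59–69; this primer anneals to the bottom strand there with its 3' end pointing downstream.
Reverse complement of the reverse primer: TGAAAGGC. This occurs on the top strand at positions 117–124.
The product is the template from position 59 through 124 (66 bp).

5'-CGCGTCAAACTAATAAACAGATCATTACGCGTTCCTCTTCTACTATACCACTACGAGGTGAAAGGC-3'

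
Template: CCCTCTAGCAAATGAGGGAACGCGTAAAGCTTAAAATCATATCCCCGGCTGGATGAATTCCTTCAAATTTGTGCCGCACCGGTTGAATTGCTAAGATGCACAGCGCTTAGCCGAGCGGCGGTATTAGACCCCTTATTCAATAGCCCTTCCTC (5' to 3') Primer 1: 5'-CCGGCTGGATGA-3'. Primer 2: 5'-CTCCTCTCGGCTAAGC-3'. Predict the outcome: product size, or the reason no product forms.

Primer 2 (CTCCTCTCGGCTAAGC) does not match the top strand, and its reverse complement GCTTAGCCGAGAGGAG does not match either.
With no annealing site for primer 2, no amplification occurs.

No product — primer 2 has no binding site in the template.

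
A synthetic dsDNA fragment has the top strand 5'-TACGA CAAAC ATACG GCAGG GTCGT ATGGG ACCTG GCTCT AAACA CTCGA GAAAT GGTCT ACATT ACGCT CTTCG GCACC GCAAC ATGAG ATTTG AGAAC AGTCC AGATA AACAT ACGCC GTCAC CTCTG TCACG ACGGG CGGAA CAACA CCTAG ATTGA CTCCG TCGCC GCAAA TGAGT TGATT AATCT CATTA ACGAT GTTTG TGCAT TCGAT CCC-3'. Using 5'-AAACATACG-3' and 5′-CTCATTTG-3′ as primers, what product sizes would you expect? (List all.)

The forward primer AAACATACG matches the top strand at positions 7–15, 110–118.
The reverse primer's reverse complement is CAAATGAG, matching at positions 172–179.
Each forward site pairs with the reverse site to give a product ending at position 179: sizes 173, 70 bp.

173 bp, 70 bp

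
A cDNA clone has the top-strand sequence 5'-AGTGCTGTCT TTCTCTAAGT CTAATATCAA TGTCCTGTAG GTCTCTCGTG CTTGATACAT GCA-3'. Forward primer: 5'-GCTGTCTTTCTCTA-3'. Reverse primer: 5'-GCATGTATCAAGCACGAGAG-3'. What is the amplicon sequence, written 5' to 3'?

The forward primer matches the template at positions 4–17.
Reverse complement of the reverse primer: CTCTCGTGCTTGATACATGC. This occurs on the top strand at positions 43–62.
The product is the template from position 4 through 62 (59 bp).

5'-GCTGTCTTTCTCTAAGTCTAATATCAATGTCCTGTAGGTCTCTCGTGCTTGATACATGC-3'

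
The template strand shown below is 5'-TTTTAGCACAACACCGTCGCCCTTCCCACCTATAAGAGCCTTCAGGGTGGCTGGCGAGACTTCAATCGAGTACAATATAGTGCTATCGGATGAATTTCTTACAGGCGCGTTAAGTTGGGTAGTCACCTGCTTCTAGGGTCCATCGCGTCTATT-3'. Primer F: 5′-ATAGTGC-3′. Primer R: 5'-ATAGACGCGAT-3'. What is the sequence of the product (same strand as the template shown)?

The forward primer matches the template at positions 77–83.
The reverse primer's reverse complement is ATCGCGTCTAT, which matches the template at positions 142–152.
The product is the template from position 77 through 152 (76 bp).

5'-ATAGTGCTATCGGATGAATTTCTTACAGGCGCGTTAAGTTGGGTAGTCACCTGCTTCTAGGGTCCATCGCGTCTAT-3'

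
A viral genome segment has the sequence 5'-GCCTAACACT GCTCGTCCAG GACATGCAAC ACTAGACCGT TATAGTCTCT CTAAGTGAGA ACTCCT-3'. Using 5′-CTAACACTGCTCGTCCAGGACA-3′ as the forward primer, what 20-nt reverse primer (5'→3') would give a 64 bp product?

5'-AGGAGTTCTCACTTAGAGAG-3'

The forward primer binds at positions 3–24, so a 64 bp product ends at position 3 + 64 − 1 = 66.
The reverse primer anneals to the top strand over positions 47–66, i.e. to CTCTCTAAGTGAGAACTCCT.
Its sequence written 5'→3' is the reverse complement: AGGAGTTCTCACTTAGAGAG.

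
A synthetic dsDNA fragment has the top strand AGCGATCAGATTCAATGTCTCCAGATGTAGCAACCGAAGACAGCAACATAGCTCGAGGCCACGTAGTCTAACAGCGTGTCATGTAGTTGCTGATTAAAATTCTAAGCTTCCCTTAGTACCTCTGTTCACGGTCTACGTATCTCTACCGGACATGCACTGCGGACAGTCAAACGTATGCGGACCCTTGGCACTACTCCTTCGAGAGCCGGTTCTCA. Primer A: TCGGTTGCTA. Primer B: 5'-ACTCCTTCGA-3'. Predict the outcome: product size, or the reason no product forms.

No product — the primers' 3' ends point away from each other.

Primer A (TCGGTTGCTA) has reverse complement TAGCAACCGA, which matches the top strand at positions 28–37; primer A anneals to the top strand there with its 3' end pointing upstream toward position 28.
Primer B (ACTCCTTCGA) matches the top strand directly at positions 193–202; it anneals to the bottom strand with its 3' end pointing downstream toward position 202.
The 3' ends diverge (primer A extends toward position 1, primer B toward position 215), so the primers never converge on a shared product.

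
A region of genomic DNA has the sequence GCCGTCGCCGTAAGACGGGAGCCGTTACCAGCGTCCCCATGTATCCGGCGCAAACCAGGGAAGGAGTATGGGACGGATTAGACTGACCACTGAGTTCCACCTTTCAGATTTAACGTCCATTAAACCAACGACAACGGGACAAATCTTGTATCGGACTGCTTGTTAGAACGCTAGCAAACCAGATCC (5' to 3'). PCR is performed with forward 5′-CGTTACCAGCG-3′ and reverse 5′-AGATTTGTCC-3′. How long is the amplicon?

The forward primer matches the template at positions 23–33.
The reverse primer's reverse complement is GGACAAATCT, which matches the template at positions 137–146.
Amplicon spans positions 23–146: 124 bp.

124 bp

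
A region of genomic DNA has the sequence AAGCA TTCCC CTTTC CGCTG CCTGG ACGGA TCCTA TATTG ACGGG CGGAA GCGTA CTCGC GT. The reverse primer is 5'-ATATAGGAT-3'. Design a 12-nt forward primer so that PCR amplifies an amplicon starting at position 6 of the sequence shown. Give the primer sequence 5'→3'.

5'-TTCCCCTTTCCG-3'

The reverse primer's reverse complement ATCCTATAT matches the template at positions 30–38; the product starts at position 6.
The forward primer is identical to the top strand over positions 6–17: TTCCCCTTTCCG.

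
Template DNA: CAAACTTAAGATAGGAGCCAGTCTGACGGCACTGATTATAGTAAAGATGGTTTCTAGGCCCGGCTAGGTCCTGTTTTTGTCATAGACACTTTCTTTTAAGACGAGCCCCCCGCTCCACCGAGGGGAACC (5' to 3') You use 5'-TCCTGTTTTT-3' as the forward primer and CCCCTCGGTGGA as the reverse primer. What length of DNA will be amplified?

Scanning the template, TCCTGTTTTT occurs at positions 69–78; this primer anneals to the bottom strand there with its 3' end pointing downstream.
The reverse primer's reverse complement is TCCACCGAGGGG, which matches the template at positions 114–125.
Amplicon spans positions 69–125: 57 bp.

57 bp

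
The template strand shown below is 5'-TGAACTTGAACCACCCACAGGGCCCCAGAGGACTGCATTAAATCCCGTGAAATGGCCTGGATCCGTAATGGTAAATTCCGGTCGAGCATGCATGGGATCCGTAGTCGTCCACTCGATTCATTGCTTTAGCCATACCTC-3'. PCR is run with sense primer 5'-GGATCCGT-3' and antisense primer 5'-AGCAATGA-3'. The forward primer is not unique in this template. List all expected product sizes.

The forward primer GGATCCGT matches the top strand at positions 59–66, 95–102.
The reverse primer's reverse complement is TCATTGCT, matching at positions 118–125.
Each forward site pairs with the reverse site to give a product ending at position 125: sizes 67, 31 bp.

67 bp, 31 bp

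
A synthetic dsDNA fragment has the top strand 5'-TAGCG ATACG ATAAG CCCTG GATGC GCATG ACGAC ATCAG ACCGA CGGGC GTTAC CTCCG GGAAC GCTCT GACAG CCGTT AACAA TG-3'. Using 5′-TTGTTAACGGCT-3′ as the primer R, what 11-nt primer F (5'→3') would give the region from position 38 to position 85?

5'-CAGACCGACGG-3'

The reverse primer's reverse complement AGCCGTTAACAA matches the template at positions 74–85; the product starts at position 38.
The forward primer is identical to the top strand over positions 38–48: CAGACCGACGG.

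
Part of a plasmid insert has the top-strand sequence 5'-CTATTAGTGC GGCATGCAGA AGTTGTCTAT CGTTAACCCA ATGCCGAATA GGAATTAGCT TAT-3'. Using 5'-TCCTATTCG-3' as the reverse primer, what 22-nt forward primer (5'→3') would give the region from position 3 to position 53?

The reverse primer's reverse complement CGAATAGGA matches the template at positions 45–53; the product starts at position 3.
The forward primer is identical to the top strand over positions 3–24: ATTAGTGCGGCATGCAGAAGTT.

5'-ATTAGTGCGGCATGCAGAAGTT-3'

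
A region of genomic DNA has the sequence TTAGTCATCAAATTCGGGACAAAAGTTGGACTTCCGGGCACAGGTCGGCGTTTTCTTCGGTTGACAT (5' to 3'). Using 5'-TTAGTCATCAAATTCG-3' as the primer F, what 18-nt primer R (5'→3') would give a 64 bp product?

The forward primer binds at positions 1–16, so a 64 bp product ends at position 1 + 64 − 1 = 64.
The reverse primer anneals to the top strand over positions 47–64, i.e. to GGCGTTTTCTTCGGTTGA.
Its sequence written 5'→3' is the reverse complement: TCAACCGAAGAAAACGCC.

5'-TCAACCGAAGAAAACGCC-3'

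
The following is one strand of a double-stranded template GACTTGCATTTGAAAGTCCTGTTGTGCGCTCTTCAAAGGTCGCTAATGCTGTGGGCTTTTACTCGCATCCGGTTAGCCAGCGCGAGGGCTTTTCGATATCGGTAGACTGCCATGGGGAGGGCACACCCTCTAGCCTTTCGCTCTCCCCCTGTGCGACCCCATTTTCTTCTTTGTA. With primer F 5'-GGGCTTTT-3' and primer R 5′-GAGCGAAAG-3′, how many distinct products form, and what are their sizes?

Two products: 91 bp, 58 bp

The forward primer GGGCTTTT matches the top strand at positions 53–60, 86–93.
The reverse primer's reverse complement is CTTTCGCTC, matching at positions 135–143.
Each forward site pairs with the reverse site to give a product ending at position 143: sizes 91, 58 bp.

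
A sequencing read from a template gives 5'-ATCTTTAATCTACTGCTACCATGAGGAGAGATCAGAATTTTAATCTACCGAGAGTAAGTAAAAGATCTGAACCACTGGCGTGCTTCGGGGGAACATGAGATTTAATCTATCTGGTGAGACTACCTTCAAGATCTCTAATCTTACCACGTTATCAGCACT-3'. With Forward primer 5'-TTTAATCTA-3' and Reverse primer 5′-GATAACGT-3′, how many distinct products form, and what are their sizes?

Three products: 150 bp, 115 bp, 53 bp

The forward primer TTTAATCTA matches the top strand at positions 4–12, 39–47, 101–109.
The reverse primer's reverse complement is ACGTTATC, matching at positions 146–153.
Each forward site pairs with the reverse site to give a product ending at position 153: sizes 150, 115, 53 bp.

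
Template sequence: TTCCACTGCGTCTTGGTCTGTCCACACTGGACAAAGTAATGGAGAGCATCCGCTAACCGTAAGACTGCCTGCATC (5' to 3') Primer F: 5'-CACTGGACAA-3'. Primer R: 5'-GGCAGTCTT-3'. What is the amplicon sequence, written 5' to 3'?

5'-CACTGGACAAAGTAATGGAGAGCATCCGCTAACCGTAAGACTGCC-3'

Scanning the template, CACTGGACAA occurs at positions 25–34; this primer anneals to the bottom strand there with its 3' end pointing downstream.
The reverse primer's reverse complement is AAGACTGCC, which matches the template at positions 61–69.
The product is the template from position 25 through 69 (45 bp).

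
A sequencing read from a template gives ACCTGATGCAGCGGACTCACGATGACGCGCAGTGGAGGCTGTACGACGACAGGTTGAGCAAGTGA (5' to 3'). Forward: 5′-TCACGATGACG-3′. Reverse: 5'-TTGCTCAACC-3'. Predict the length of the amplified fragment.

45 bp

Scanning the template, TCACGATGACG occurs at positions 17–27; this primer anneals to the bottom strand there with its 3' end pointing downstream.
The reverse primer's reverse complement is GGTTGAGCAA, which matches the template at positions 52–61.
The product runs from position 17 to position 61, so its length is 61 − 17 + 1 = 45 bp.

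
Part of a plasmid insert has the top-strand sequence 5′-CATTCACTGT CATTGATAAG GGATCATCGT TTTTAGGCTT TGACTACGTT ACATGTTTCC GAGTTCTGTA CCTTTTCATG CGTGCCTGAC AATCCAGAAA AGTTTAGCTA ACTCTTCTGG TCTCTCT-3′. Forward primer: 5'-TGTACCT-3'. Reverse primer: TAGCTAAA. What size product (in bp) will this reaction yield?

44 bp

Forward primer TGTACCT is found on the top strand at positions 67–73.
The reverse primer's reverse complement is TTTAGCTA, which matches the template at positions 103–110.
Product length = (reverse-primer end) − (forward-primer start) + 1 = 110 − 67 + 1 = 44 bp.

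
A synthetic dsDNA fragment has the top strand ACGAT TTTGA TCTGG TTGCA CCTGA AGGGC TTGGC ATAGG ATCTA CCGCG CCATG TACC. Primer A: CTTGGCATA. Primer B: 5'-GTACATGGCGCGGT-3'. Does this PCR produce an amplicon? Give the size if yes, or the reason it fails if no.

Yes — a 29 bp product.

Primer A (CTTGGCATA) matches the top strand at positions 30–38; it acts as a forward primer.
Primer B's reverse complement is ACCGCGCCATGTAC, matching the top strand at positions 45–58; it acts as a reverse primer.
The 3' ends face each other across positions 30–58, giving a 29 bp product.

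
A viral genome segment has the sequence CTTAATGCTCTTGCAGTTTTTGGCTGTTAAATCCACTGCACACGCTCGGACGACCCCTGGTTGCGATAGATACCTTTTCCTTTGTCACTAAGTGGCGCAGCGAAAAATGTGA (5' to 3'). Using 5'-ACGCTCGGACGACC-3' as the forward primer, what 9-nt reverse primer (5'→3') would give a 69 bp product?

5'-ACATTTTTC-3'

The forward primer binds at positions 42–55, so a 69 bp product ends at position 42 + 69 − 1 = 110.
The reverse primer anneals to the top strand over positions 102–110, i.e. to GAAAAATGT.
Its sequence written 5'→3' is the reverse complement: ACATTTTTC.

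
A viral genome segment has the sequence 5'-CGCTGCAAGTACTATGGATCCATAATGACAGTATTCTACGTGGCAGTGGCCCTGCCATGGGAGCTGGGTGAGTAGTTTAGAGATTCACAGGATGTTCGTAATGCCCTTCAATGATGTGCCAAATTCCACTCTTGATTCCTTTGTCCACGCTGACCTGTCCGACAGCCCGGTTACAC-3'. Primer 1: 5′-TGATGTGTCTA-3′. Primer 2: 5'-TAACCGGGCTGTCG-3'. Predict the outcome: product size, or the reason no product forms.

Primer 1 (TGATGTGTCTA) does not match the top strand, and its reverse complement TAGACACATCA does not match either.
With no annealing site for primer 1, no amplification occurs.

No product — primer 1 has no binding site in the template.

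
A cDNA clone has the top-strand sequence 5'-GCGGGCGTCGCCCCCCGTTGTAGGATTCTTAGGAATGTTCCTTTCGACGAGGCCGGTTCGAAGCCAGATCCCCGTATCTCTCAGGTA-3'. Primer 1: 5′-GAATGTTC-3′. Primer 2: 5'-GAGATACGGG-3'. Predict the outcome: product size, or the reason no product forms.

Primer 1 (GAATGTTC) matches the top strand at positions 33–40; it acts as a forward primer.
Primer 2's reverse complement is CCCGTATCTC, matching the top strand at positions 71–80; it acts as a reverse primer.
The 3' ends face each other across positions 33–80, giving a 48 bp product.

Yes — a 48 bp product.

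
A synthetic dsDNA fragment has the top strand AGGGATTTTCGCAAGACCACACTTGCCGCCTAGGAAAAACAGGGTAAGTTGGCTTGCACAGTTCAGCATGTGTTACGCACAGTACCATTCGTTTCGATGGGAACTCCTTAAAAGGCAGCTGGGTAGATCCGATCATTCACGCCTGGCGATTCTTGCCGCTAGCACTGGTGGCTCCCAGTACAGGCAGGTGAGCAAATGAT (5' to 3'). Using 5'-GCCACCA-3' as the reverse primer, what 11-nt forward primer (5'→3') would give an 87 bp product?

The reverse primer's reverse complement TGGTGGC matches the template at positions 166–172, so the product ends at position 172.
An 87 bp product then starts at position 172 − 87 + 1 = 86.
The forward primer is identical to the top strand there: CATTCGTTTCG.

5'-CATTCGTTTCG-3'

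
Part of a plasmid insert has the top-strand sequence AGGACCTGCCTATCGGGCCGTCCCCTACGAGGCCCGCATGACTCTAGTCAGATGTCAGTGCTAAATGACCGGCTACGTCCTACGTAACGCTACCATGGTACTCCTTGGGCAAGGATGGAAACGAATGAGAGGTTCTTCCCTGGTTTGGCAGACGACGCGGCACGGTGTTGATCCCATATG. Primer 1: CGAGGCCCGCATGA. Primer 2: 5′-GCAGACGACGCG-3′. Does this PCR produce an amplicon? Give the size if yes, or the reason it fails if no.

Primer 1 (CGAGGCCCGCATGA) matches the top strand at positions 28–41 (3' end points downstream).
Primer 2 (GCAGACGACGCG) also matches the top strand directly, at positions 148–159 — its reverse complement CGCGTCGTCTGC is not present.
Both primers anneal to the bottom strand with 3' ends pointing the same way, so neither can prime synthesis back toward the other.

No product — both primers anneal to the same strand and extend in the same direction.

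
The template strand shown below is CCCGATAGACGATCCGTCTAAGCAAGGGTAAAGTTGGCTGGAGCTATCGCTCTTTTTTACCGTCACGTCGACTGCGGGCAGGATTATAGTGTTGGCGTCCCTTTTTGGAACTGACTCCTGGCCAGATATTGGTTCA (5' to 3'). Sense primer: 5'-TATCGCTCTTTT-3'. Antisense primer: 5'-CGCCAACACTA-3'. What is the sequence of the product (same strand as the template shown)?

Scanning the template, TATCGCTCTTTT occurs at positions 45–56; this primer anneals to the bottom strand there with its 3' end pointing downstream.
Taking the reverse complement of CGCCAACACTA gives TAGTGTTGGCG, found at positions 87–97 on the template; the primer anneals here to the top strand with its 3' end pointing upstream.
The product is the template from position 45 through 97 (53 bp).

5'-TATCGCTCTTTTTTACCGTCACGTCGACTGCGGGCAGGATTATAGTGTTGGCG-3'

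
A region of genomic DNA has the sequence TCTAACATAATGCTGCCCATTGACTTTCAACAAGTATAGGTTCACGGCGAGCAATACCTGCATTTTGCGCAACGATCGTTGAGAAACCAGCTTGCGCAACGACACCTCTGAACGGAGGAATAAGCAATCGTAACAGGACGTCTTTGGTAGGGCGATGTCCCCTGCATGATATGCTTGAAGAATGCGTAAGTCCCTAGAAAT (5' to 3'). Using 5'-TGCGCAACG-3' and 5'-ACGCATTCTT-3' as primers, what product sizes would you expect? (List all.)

122 bp, 95 bp

The forward primer TGCGCAACG matches the top strand at positions 66–74, 93–101.
The reverse primer's reverse complement is AAGAATGCGT, matching at positions 178–187.
Each forward site pairs with the reverse site to give a product ending at position 187: sizes 122, 95 bp.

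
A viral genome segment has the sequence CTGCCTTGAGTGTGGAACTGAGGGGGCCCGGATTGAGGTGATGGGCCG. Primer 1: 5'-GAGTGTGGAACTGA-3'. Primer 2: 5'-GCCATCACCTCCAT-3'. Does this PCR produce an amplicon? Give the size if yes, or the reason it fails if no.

No product — primer 2 has no binding site in the template.

Primer 2 (GCCATCACCTCCAT) does not match the top strand, and its reverse complement ATGGAGGTGATGGC does not match either.
With no annealing site for primer 2, no amplification occurs.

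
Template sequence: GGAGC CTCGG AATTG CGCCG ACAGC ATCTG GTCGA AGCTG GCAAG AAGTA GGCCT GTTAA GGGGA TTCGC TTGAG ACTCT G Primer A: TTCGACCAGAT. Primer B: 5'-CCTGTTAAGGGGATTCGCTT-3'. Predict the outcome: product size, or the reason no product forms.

Primer A (TTCGACCAGAT) has reverse complement ATCTGGTCGAA, which matches the top strand at positions 26–36; primer A anneals to the top strand there with its 3' end pointing upstream toward position 26.
Primer B (CCTGTTAAGGGGATTCGCTT) matches the top strand directly at positions 53–72; it anneals to the bottom strand with its 3' end pointing downstream toward position 72.
The 3' ends diverge (primer A extends toward position 1, primer B toward position 81), so the primers never converge on a shared product.

No product — the primers' 3' ends point away from each other.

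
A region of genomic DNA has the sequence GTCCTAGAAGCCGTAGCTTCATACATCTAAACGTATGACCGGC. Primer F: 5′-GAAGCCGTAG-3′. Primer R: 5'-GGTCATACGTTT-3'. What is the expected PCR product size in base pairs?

Scanning the template, GAAGCCGTAG occurs at positions 7–16; this primer anneals to the bottom strand there with its 3' end pointing downstream.
Reverse complement of the reverse primer: AAACGTATGACC. This occurs on the top strand at positions 29–40.
The product runs from position 7 to position 40, so its length is 40 − 7 + 1 = 34 bp.

34 bp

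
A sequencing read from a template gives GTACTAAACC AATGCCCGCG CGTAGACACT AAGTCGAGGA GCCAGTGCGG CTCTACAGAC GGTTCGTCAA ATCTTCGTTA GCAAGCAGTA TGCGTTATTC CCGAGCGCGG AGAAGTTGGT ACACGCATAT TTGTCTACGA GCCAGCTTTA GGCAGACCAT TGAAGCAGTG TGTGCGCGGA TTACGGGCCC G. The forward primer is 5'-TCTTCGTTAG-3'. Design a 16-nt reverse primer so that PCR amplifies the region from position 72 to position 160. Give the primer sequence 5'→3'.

5'-ATGGTCTGCCTAAAGC-3'

The product's 3' end on the top strand is position 160.
The reverse primer anneals to the top strand over positions 145–160, i.e. to GCTTTAGGCAGACCAT.
Its sequence written 5'→3' is the reverse complement: ATGGTCTGCCTAAAGC.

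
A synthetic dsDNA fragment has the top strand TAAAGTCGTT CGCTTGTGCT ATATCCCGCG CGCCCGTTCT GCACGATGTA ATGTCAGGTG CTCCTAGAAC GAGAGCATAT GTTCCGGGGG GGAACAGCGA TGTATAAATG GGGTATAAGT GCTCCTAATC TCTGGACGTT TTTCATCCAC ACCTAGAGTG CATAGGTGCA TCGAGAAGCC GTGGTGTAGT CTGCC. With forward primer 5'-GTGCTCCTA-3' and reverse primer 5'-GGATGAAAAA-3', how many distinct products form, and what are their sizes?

Two products: 91 bp, 30 bp

The forward primer GTGCTCCTA matches the top strand at positions 58–66, 119–127.
The reverse primer's reverse complement is TTTTTCATCC, matching at positions 139–148.
Each forward site pairs with the reverse site to give a product ending at position 148: sizes 91, 30 bp.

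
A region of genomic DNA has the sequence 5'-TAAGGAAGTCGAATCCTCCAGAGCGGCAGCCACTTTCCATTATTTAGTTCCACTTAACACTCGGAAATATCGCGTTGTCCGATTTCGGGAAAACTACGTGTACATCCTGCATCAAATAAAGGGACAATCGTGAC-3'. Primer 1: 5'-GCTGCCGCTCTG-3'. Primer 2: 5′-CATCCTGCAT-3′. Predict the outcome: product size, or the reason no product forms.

No product — the primers' 3' ends point away from each other.

Primer 1 (GCTGCCGCTCTG) has reverse complement CAGAGCGGCAGC, which matches the top strand at positions 19–30; primer 1 anneals to the top strand there with its 3' end pointing upstream toward position 19.
Primer 2 (CATCCTGCAT) matches the top strand directly at positions 103–112; it anneals to the bottom strand with its 3' end pointing downstream toward position 112.
The 3' ends diverge (primer 1 extends toward position 1, primer 2 toward position 134), so the primers never converge on a shared product.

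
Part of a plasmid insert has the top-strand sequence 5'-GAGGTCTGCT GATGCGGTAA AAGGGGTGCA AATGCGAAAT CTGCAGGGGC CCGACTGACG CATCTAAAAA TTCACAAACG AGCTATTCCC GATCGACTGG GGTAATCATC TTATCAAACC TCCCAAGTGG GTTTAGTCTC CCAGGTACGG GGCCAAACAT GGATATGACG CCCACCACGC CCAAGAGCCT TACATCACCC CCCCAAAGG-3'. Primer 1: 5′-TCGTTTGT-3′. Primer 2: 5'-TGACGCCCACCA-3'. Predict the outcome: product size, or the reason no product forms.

Primer 1 (TCGTTTGT) has reverse complement ACAAACGA, which matches the top strand at positions 74–81; primer 1 anneals to the top strand there with its 3' end pointing upstream toward position 74.
Primer 2 (TGACGCCCACCA) matches the top strand directly at positions 166–177; it anneals to the bottom strand with its 3' end pointing downstream toward position 177.
The 3' ends diverge (primer 1 extends toward position 1, primer 2 toward position 209), so the primers never converge on a shared product.

No product — the primers' 3' ends point away from each other.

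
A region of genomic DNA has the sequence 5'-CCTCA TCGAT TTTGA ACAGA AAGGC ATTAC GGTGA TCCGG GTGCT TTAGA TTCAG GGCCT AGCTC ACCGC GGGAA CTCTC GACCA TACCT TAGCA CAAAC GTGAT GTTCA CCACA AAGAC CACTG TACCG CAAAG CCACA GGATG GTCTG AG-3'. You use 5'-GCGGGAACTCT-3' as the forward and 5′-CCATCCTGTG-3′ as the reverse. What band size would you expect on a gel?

Forward primer GCGGGAACTCT is found on the top strand at positions 69–79.
Reverse complement of the reverse primer: CACAGGATGG. This occurs on the top strand at positions 137–146.
Amplicon spans positions 69–146: 78 bp.

78 bp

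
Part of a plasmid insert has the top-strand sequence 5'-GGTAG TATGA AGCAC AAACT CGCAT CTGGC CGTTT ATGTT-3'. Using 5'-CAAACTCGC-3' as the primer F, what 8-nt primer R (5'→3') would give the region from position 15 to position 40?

5'-AACATAAA-3'

The product's 3' end on the top strand is position 40.
The reverse primer anneals to the top strand over positions 33–40, i.e. to TTTATGTT.
Its sequence written 5'→3' is the reverse complement: AACATAAA.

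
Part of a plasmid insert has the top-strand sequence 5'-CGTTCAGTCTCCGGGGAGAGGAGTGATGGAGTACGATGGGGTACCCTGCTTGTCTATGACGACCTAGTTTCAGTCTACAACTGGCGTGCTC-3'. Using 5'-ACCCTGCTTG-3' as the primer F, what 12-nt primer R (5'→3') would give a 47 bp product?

5'-GCACGCCAGTTG-3'

The forward primer binds at positions 43–52, so a 47 bp product ends at position 43 + 47 − 1 = 89.
The reverse primer anneals to the top strand over positions 78–89, i.e. to CAACTGGCGTGC.
Its sequence written 5'→3' is the reverse complement: GCACGCCAGTTG.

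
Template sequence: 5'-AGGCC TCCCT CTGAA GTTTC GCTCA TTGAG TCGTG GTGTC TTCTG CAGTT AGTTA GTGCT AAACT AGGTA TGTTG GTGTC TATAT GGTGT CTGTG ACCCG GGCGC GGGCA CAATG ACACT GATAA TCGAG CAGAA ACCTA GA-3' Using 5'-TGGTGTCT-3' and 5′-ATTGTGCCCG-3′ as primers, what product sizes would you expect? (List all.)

81 bp, 41 bp, 30 bp

The forward primer TGGTGTCT matches the top strand at positions 34–41, 74–81, 85–92.
The reverse primer's reverse complement is CGGGCACAAT, matching at positions 105–114.
Each forward site pairs with the reverse site to give a product ending at position 114: sizes 81, 41, 30 bp.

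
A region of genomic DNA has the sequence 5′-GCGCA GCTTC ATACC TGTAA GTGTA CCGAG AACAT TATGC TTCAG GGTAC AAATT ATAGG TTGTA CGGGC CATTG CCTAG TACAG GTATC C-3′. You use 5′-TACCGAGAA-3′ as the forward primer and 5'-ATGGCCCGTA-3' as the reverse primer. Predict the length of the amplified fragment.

Scanning the template, TACCGAGAA occurs at positions 24–32; this primer anneals to the bottom strand there with its 3' end pointing downstream.
The reverse primer's reverse complement is TACGGGCCAT, which matches the template at positions 64–73.
The product runs from position 24 to position 73, so its length is 73 − 24 + 1 = 50 bp.

50 bp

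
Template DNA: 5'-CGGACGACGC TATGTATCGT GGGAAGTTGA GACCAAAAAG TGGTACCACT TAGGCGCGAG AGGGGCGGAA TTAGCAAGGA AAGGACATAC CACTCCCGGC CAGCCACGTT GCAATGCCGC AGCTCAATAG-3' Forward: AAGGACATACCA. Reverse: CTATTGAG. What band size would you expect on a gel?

Forward primer AAGGACATACCA is found on the top strand at positions 81–92.
The reverse primer's reverse complement is CTCAATAG, which matches the template at positions 123–130.
The product runs from position 81 to position 130, so its length is 130 − 81 + 1 = 50 bp.

50 bp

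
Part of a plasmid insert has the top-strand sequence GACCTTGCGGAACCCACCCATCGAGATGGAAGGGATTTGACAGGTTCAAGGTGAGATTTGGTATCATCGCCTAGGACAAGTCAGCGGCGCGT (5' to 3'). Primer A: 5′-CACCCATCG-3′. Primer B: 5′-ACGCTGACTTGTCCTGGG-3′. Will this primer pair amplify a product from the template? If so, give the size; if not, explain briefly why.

Primer B (ACGCTGACTTGTCCTGGG) does not match the top strand, and its reverse complement CCCAGGACAAGTCAGCGT does not match either.
With no annealing site for primer B, no amplification occurs.

No product — primer B has no binding site in the template.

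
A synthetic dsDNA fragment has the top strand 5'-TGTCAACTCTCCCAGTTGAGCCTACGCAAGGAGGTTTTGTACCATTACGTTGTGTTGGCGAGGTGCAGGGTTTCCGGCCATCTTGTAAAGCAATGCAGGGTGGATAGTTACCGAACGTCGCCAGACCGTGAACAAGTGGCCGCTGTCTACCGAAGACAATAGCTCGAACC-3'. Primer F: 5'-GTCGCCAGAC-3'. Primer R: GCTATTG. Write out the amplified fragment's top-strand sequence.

The forward primer matches the template at positions 117–126.
Taking the reverse complement of GCTATTG gives CAATAGC, found at positions 157–163 on the template; the primer anneals here to the top strand with its 3' end pointing upstream.
The product is the template from position 117 through 163 (47 bp).

5'-GTCGCCAGACCGTGAACAAGTGGCCGCTGTCTACCGAAGACAATAGC-3'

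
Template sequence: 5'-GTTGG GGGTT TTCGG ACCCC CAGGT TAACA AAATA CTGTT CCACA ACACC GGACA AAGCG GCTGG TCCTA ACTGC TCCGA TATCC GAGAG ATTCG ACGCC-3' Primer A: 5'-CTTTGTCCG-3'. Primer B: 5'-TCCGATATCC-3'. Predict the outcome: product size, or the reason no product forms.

No product — the primers' 3' ends point away from each other.

Primer A (CTTTGTCCG) has reverse complement CGGACAAAG, which matches the top strand at positions 50–58; primer A anneals to the top strand there with its 3' end pointing upstream toward position 50.
Primer B (TCCGATATCC) matches the top strand directly at positions 76–85; it anneals to the bottom strand with its 3' end pointing downstream toward position 85.
The 3' ends diverge (primer A extends toward position 1, primer B toward position 100), so the primers never converge on a shared product.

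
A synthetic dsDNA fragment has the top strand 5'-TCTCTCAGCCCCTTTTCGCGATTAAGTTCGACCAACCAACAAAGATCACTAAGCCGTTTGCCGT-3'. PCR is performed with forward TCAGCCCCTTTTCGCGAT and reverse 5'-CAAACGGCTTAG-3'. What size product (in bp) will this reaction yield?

56 bp

The forward primer matches the template at positions 5–22.
Taking the reverse complement of CAAACGGCTTAG gives CTAAGCCGTTTG, found at positions 49–60 on the template; the primer anneals here to the top strand with its 3' end pointing upstream.
Amplicon spans positions 5–60: 56 bp.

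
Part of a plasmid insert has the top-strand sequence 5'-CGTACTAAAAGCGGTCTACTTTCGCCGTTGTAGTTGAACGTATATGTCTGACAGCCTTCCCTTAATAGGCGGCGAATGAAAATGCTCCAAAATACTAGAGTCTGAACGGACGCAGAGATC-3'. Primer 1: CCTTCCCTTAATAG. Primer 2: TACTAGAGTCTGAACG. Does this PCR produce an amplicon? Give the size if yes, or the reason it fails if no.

Primer 1 (CCTTCCCTTAATAG) matches the top strand at positions 55–68 (3' end points downstream).
Primer 2 (TACTAGAGTCTGAACG) also matches the top strand directly, at positions 93–108 — its reverse complement CGTTCAGACTCTAGTA is not present.
Both primers anneal to the bottom strand with 3' ends pointing the same way, so neither can prime synthesis back toward the other.

No product — both primers anneal to the same strand and extend in the same direction.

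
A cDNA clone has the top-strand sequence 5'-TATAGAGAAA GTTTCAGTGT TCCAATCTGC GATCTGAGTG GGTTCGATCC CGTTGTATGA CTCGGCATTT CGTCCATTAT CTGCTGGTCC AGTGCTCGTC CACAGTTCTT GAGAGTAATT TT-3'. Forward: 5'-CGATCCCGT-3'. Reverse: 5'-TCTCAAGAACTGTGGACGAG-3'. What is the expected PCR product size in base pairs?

70 bp

Forward primer CGATCCCGT is found on the top strand at positions 45–53.
Taking the reverse complement of TCTCAAGAACTGTGGACGAG gives CTCGTCCACAGTTCTTGAGA, found at positions 95–114 on the template; the primer anneals here to the top strand with its 3' end pointing upstream.
Product length = (reverse-primer end) − (forward-primer start) + 1 = 114 − 45 + 1 = 70 bp.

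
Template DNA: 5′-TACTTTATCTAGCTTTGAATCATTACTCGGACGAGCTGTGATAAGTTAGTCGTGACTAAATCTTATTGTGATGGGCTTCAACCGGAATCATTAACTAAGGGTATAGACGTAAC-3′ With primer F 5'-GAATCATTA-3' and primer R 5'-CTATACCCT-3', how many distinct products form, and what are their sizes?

The forward primer GAATCATTA matches the top strand at positions 17–25, 85–93.
The reverse primer's reverse complement is AGGGTATAG, matching at positions 98–106.
Each forward site pairs with the reverse site to give a product ending at position 106: sizes 90, 22 bp.

Two products: 90 bp, 22 bp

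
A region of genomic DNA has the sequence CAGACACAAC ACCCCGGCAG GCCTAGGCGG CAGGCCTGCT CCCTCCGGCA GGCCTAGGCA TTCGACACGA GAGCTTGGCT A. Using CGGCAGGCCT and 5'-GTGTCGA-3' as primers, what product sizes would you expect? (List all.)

54 bp, 41 bp, 23 bp

The forward primer CGGCAGGCCT matches the top strand at positions 15–24, 28–37, 46–55.
The reverse primer's reverse complement is TCGACAC, matching at positions 62–68.
Each forward site pairs with the reverse site to give a product ending at position 68: sizes 54, 41, 23 bp.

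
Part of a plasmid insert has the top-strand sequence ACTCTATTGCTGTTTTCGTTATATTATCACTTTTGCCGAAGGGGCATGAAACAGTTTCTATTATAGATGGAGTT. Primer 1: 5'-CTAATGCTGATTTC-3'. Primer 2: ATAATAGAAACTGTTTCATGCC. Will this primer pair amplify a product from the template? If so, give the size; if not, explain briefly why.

No product — primer 1 has no binding site in the template.

Primer 1 (CTAATGCTGATTTC) does not match the top strand, and its reverse complement GAAATCAGCATTAG does not match either.
With no annealing site for primer 1, no amplification occurs.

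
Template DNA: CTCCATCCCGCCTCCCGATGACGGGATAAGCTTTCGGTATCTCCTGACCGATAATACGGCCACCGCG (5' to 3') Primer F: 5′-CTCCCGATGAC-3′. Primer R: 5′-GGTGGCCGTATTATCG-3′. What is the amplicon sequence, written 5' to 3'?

5'-CTCCCGATGACGGGATAAGCTTTCGGTATCTCCTGACCGATAATACGGCCACC-3'

The forward primer matches the template at positions 12–22.
The reverse primer's reverse complement is CGATAATACGGCCACC, which matches the template at positions 49–64.
The product is the template from position 12 through 64 (53 bp).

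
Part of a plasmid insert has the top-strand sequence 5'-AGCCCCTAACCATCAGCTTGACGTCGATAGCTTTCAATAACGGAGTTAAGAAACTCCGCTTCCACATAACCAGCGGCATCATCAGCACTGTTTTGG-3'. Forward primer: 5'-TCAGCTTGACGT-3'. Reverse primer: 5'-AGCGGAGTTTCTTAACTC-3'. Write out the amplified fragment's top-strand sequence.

5'-TCAGCTTGACGTCGATAGCTTTCAATAACGGAGTTAAGAAACTCCGCT-3'

Forward primer TCAGCTTGACGT is found on the top strand at positions 13–24.
Taking the reverse complement of AGCGGAGTTTCTTAACTC gives GAGTTAAGAAACTCCGCT, found at positions 43–60 on the template; the primer anneals here to the top strand with its 3' end pointing upstream.
The product is the template from position 13 through 60 (48 bp).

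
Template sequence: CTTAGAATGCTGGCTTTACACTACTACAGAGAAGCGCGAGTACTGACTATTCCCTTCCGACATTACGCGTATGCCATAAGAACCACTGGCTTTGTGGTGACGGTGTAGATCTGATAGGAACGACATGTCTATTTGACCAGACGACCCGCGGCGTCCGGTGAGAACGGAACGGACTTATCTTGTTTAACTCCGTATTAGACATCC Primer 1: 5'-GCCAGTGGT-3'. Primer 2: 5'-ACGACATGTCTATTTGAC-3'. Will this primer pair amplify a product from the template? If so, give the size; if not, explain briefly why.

No product — the primers' 3' ends point away from each other.

Primer 1 (GCCAGTGGT) has reverse complement ACCACTGGC, which matches the top strand at positions 82–90; primer 1 anneals to the top strand there with its 3' end pointing upstream toward position 82.
Primer 2 (ACGACATGTCTATTTGAC) matches the top strand directly at positions 120–137; it anneals to the bottom strand with its 3' end pointing downstream toward position 137.
The 3' ends diverge (primer 1 extends toward position 1, primer 2 toward position 204), so the primers never converge on a shared product.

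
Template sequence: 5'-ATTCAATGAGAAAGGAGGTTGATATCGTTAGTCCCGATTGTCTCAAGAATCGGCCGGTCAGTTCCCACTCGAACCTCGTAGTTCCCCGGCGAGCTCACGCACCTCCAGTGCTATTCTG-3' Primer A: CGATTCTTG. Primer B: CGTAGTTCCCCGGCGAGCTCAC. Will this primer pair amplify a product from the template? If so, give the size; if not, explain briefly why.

Primer A (CGATTCTTG) has reverse complement CAAGAATCG, which matches the top strand at positions 44–52; primer A anneals to the top strand there with its 3' end pointing upstream toward position 44.
Primer B (CGTAGTTCCCCGGCGAGCTCAC) matches the top strand directly at positions 77–98; it anneals to the bottom strand with its 3' end pointing downstream toward position 98.
The 3' ends diverge (primer A extends toward position 1, primer B toward position 118), so the primers never converge on a shared product.

No product — the primers' 3' ends point away from each other.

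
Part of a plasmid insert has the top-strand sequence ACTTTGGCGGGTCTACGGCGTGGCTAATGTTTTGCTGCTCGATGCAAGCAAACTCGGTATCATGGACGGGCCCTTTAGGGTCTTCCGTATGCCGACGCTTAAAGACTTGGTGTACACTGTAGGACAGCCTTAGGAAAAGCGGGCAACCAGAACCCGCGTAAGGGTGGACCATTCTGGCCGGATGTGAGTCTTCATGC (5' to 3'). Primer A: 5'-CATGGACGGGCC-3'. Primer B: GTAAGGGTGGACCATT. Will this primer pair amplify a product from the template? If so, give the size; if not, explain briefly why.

No product — both primers anneal to the same strand and extend in the same direction.

Primer A (CATGGACGGGCC) matches the top strand at positions 61–72 (3' end points downstream).
Primer B (GTAAGGGTGGACCATT) also matches the top strand directly, at positions 158–173 — its reverse complement AATGGTCCACCCTTAC is not present.
Both primers anneal to the bottom strand with 3' ends pointing the same way, so neither can prime synthesis back toward the other.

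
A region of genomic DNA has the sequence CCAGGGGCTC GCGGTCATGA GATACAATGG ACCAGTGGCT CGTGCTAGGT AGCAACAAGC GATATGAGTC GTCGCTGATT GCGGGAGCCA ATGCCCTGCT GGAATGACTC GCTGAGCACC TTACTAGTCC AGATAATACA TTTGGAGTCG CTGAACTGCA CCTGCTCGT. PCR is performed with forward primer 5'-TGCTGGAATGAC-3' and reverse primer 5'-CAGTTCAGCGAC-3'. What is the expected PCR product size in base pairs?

The forward primer matches the template at positions 97–108.
The reverse primer's reverse complement is GTCGCTGAACTG, which matches the template at positions 147–158.
Amplicon spans positions 97–158: 62 bp.

62 bp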